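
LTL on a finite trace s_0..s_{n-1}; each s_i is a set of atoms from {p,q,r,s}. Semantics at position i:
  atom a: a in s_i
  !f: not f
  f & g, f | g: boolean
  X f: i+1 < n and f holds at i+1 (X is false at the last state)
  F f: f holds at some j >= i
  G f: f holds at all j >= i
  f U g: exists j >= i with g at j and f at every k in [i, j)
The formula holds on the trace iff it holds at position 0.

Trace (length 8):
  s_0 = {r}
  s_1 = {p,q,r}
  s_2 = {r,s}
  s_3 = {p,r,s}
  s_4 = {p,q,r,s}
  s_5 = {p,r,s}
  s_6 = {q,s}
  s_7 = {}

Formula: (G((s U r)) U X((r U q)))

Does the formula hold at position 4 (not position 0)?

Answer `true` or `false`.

Answer: true

Derivation:
s_0={r}: (G((s U r)) U X((r U q)))=True G((s U r))=False (s U r)=True s=False r=True X((r U q))=True (r U q)=True q=False
s_1={p,q,r}: (G((s U r)) U X((r U q)))=True G((s U r))=False (s U r)=True s=False r=True X((r U q))=True (r U q)=True q=True
s_2={r,s}: (G((s U r)) U X((r U q)))=True G((s U r))=False (s U r)=True s=True r=True X((r U q))=True (r U q)=True q=False
s_3={p,r,s}: (G((s U r)) U X((r U q)))=True G((s U r))=False (s U r)=True s=True r=True X((r U q))=True (r U q)=True q=False
s_4={p,q,r,s}: (G((s U r)) U X((r U q)))=True G((s U r))=False (s U r)=True s=True r=True X((r U q))=True (r U q)=True q=True
s_5={p,r,s}: (G((s U r)) U X((r U q)))=True G((s U r))=False (s U r)=True s=True r=True X((r U q))=True (r U q)=True q=False
s_6={q,s}: (G((s U r)) U X((r U q)))=False G((s U r))=False (s U r)=False s=True r=False X((r U q))=False (r U q)=True q=True
s_7={}: (G((s U r)) U X((r U q)))=False G((s U r))=False (s U r)=False s=False r=False X((r U q))=False (r U q)=False q=False
Evaluating at position 4: result = True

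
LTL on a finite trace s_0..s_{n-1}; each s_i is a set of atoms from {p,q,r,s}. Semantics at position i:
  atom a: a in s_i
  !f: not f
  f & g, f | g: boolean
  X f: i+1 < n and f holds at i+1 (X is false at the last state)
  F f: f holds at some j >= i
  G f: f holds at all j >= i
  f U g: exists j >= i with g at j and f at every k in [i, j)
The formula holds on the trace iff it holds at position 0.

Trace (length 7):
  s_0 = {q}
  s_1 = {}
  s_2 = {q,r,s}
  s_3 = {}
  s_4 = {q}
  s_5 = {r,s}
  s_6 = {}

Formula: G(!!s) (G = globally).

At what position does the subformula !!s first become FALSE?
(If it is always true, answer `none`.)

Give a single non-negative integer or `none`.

s_0={q}: !!s=False !s=True s=False
s_1={}: !!s=False !s=True s=False
s_2={q,r,s}: !!s=True !s=False s=True
s_3={}: !!s=False !s=True s=False
s_4={q}: !!s=False !s=True s=False
s_5={r,s}: !!s=True !s=False s=True
s_6={}: !!s=False !s=True s=False
G(!!s) holds globally = False
First violation at position 0.

Answer: 0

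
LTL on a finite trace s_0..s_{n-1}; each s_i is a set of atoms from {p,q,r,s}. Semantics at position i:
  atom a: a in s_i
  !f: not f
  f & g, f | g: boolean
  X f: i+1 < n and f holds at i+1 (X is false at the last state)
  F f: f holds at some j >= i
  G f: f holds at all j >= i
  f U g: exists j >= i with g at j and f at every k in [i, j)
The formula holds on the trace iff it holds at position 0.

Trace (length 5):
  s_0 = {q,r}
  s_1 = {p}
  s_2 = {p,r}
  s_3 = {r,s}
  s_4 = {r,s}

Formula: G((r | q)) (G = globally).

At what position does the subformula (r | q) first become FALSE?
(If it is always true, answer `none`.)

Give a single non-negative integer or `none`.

s_0={q,r}: (r | q)=True r=True q=True
s_1={p}: (r | q)=False r=False q=False
s_2={p,r}: (r | q)=True r=True q=False
s_3={r,s}: (r | q)=True r=True q=False
s_4={r,s}: (r | q)=True r=True q=False
G((r | q)) holds globally = False
First violation at position 1.

Answer: 1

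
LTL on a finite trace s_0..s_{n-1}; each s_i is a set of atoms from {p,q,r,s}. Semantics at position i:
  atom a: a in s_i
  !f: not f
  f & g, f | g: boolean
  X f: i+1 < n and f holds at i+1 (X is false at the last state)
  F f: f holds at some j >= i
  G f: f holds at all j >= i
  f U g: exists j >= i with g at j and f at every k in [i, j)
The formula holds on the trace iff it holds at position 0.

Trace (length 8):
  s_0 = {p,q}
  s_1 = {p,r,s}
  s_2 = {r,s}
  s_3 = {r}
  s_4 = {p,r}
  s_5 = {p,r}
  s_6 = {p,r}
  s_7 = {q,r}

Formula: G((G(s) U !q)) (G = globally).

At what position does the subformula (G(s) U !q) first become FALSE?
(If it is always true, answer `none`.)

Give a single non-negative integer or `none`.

s_0={p,q}: (G(s) U !q)=False G(s)=False s=False !q=False q=True
s_1={p,r,s}: (G(s) U !q)=True G(s)=False s=True !q=True q=False
s_2={r,s}: (G(s) U !q)=True G(s)=False s=True !q=True q=False
s_3={r}: (G(s) U !q)=True G(s)=False s=False !q=True q=False
s_4={p,r}: (G(s) U !q)=True G(s)=False s=False !q=True q=False
s_5={p,r}: (G(s) U !q)=True G(s)=False s=False !q=True q=False
s_6={p,r}: (G(s) U !q)=True G(s)=False s=False !q=True q=False
s_7={q,r}: (G(s) U !q)=False G(s)=False s=False !q=False q=True
G((G(s) U !q)) holds globally = False
First violation at position 0.

Answer: 0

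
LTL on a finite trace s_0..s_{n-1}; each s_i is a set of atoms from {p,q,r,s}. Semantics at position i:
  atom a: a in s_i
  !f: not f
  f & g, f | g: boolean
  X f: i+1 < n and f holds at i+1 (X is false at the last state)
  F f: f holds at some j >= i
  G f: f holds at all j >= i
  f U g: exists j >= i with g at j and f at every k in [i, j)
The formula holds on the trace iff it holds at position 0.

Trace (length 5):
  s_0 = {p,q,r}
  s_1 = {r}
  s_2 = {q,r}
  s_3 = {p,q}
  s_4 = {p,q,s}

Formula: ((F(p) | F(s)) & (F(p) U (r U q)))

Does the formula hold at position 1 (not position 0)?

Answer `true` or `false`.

s_0={p,q,r}: ((F(p) | F(s)) & (F(p) U (r U q)))=True (F(p) | F(s))=True F(p)=True p=True F(s)=True s=False (F(p) U (r U q))=True (r U q)=True r=True q=True
s_1={r}: ((F(p) | F(s)) & (F(p) U (r U q)))=True (F(p) | F(s))=True F(p)=True p=False F(s)=True s=False (F(p) U (r U q))=True (r U q)=True r=True q=False
s_2={q,r}: ((F(p) | F(s)) & (F(p) U (r U q)))=True (F(p) | F(s))=True F(p)=True p=False F(s)=True s=False (F(p) U (r U q))=True (r U q)=True r=True q=True
s_3={p,q}: ((F(p) | F(s)) & (F(p) U (r U q)))=True (F(p) | F(s))=True F(p)=True p=True F(s)=True s=False (F(p) U (r U q))=True (r U q)=True r=False q=True
s_4={p,q,s}: ((F(p) | F(s)) & (F(p) U (r U q)))=True (F(p) | F(s))=True F(p)=True p=True F(s)=True s=True (F(p) U (r U q))=True (r U q)=True r=False q=True
Evaluating at position 1: result = True

Answer: true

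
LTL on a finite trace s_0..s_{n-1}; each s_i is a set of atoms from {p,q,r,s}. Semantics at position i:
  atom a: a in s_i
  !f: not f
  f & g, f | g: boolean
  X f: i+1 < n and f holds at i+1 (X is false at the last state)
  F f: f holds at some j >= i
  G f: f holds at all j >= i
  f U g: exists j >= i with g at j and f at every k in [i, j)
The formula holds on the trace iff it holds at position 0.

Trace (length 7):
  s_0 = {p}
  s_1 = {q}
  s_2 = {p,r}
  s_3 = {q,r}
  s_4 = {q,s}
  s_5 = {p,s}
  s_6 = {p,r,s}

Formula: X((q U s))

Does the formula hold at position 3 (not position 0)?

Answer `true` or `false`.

Answer: true

Derivation:
s_0={p}: X((q U s))=False (q U s)=False q=False s=False
s_1={q}: X((q U s))=False (q U s)=False q=True s=False
s_2={p,r}: X((q U s))=True (q U s)=False q=False s=False
s_3={q,r}: X((q U s))=True (q U s)=True q=True s=False
s_4={q,s}: X((q U s))=True (q U s)=True q=True s=True
s_5={p,s}: X((q U s))=True (q U s)=True q=False s=True
s_6={p,r,s}: X((q U s))=False (q U s)=True q=False s=True
Evaluating at position 3: result = True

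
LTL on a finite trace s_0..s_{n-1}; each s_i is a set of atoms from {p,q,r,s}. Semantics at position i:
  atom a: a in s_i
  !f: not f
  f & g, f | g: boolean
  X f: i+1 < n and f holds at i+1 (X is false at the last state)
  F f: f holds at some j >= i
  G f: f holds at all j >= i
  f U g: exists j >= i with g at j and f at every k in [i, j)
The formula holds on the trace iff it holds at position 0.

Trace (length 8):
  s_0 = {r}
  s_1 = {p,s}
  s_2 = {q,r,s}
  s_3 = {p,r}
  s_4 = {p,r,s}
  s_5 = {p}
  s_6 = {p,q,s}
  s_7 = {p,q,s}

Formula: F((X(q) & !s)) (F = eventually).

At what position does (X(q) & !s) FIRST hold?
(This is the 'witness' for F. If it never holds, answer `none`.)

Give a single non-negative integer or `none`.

s_0={r}: (X(q) & !s)=False X(q)=False q=False !s=True s=False
s_1={p,s}: (X(q) & !s)=False X(q)=True q=False !s=False s=True
s_2={q,r,s}: (X(q) & !s)=False X(q)=False q=True !s=False s=True
s_3={p,r}: (X(q) & !s)=False X(q)=False q=False !s=True s=False
s_4={p,r,s}: (X(q) & !s)=False X(q)=False q=False !s=False s=True
s_5={p}: (X(q) & !s)=True X(q)=True q=False !s=True s=False
s_6={p,q,s}: (X(q) & !s)=False X(q)=True q=True !s=False s=True
s_7={p,q,s}: (X(q) & !s)=False X(q)=False q=True !s=False s=True
F((X(q) & !s)) holds; first witness at position 5.

Answer: 5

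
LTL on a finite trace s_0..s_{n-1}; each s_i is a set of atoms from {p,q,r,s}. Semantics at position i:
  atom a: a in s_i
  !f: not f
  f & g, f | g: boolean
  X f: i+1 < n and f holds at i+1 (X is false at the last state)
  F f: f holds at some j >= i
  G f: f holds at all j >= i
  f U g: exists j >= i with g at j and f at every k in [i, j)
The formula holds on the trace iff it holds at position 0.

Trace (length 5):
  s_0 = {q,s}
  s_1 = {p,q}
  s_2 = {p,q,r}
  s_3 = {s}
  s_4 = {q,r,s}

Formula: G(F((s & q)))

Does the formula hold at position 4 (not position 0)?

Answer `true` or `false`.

s_0={q,s}: G(F((s & q)))=True F((s & q))=True (s & q)=True s=True q=True
s_1={p,q}: G(F((s & q)))=True F((s & q))=True (s & q)=False s=False q=True
s_2={p,q,r}: G(F((s & q)))=True F((s & q))=True (s & q)=False s=False q=True
s_3={s}: G(F((s & q)))=True F((s & q))=True (s & q)=False s=True q=False
s_4={q,r,s}: G(F((s & q)))=True F((s & q))=True (s & q)=True s=True q=True
Evaluating at position 4: result = True

Answer: true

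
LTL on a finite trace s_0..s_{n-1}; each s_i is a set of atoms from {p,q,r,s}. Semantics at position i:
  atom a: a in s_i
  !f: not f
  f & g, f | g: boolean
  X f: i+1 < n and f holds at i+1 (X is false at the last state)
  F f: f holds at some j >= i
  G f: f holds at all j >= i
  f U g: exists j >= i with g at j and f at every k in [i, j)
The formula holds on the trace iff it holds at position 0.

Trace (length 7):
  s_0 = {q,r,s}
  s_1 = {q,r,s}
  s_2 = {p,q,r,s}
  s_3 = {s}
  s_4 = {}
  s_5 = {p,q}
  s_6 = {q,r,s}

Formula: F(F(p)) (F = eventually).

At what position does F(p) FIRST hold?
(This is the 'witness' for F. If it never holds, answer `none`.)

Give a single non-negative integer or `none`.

s_0={q,r,s}: F(p)=True p=False
s_1={q,r,s}: F(p)=True p=False
s_2={p,q,r,s}: F(p)=True p=True
s_3={s}: F(p)=True p=False
s_4={}: F(p)=True p=False
s_5={p,q}: F(p)=True p=True
s_6={q,r,s}: F(p)=False p=False
F(F(p)) holds; first witness at position 0.

Answer: 0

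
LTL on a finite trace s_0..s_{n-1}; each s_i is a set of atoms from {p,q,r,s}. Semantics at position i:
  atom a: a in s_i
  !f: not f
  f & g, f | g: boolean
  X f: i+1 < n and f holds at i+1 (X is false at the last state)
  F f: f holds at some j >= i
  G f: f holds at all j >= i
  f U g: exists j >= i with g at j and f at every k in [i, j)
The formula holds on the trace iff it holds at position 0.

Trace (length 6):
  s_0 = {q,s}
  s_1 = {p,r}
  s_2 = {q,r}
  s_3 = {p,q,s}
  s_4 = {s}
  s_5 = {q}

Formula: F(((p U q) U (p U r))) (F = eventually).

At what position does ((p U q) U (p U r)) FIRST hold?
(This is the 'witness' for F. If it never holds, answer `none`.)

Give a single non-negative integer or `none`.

Answer: 0

Derivation:
s_0={q,s}: ((p U q) U (p U r))=True (p U q)=True p=False q=True (p U r)=False r=False
s_1={p,r}: ((p U q) U (p U r))=True (p U q)=True p=True q=False (p U r)=True r=True
s_2={q,r}: ((p U q) U (p U r))=True (p U q)=True p=False q=True (p U r)=True r=True
s_3={p,q,s}: ((p U q) U (p U r))=False (p U q)=True p=True q=True (p U r)=False r=False
s_4={s}: ((p U q) U (p U r))=False (p U q)=False p=False q=False (p U r)=False r=False
s_5={q}: ((p U q) U (p U r))=False (p U q)=True p=False q=True (p U r)=False r=False
F(((p U q) U (p U r))) holds; first witness at position 0.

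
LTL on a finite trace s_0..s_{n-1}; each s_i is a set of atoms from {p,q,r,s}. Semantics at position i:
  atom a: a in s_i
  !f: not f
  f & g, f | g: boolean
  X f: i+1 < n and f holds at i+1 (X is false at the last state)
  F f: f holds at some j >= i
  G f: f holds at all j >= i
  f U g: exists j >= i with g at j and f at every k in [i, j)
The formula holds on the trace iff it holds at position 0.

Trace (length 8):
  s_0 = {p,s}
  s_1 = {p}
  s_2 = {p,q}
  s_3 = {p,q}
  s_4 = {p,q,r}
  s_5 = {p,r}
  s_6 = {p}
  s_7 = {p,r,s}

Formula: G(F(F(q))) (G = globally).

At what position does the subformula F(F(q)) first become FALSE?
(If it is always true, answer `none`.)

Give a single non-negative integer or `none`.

Answer: 5

Derivation:
s_0={p,s}: F(F(q))=True F(q)=True q=False
s_1={p}: F(F(q))=True F(q)=True q=False
s_2={p,q}: F(F(q))=True F(q)=True q=True
s_3={p,q}: F(F(q))=True F(q)=True q=True
s_4={p,q,r}: F(F(q))=True F(q)=True q=True
s_5={p,r}: F(F(q))=False F(q)=False q=False
s_6={p}: F(F(q))=False F(q)=False q=False
s_7={p,r,s}: F(F(q))=False F(q)=False q=False
G(F(F(q))) holds globally = False
First violation at position 5.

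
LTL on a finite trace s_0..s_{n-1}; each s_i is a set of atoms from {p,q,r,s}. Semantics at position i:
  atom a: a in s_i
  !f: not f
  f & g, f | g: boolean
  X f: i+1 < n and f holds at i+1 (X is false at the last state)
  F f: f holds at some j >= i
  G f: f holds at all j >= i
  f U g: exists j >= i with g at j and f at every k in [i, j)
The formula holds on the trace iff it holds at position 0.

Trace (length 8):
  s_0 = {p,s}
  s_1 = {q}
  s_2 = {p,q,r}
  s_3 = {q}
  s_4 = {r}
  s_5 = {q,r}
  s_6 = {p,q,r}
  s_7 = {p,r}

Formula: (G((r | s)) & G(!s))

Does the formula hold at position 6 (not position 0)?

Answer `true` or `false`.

s_0={p,s}: (G((r | s)) & G(!s))=False G((r | s))=False (r | s)=True r=False s=True G(!s)=False !s=False
s_1={q}: (G((r | s)) & G(!s))=False G((r | s))=False (r | s)=False r=False s=False G(!s)=True !s=True
s_2={p,q,r}: (G((r | s)) & G(!s))=False G((r | s))=False (r | s)=True r=True s=False G(!s)=True !s=True
s_3={q}: (G((r | s)) & G(!s))=False G((r | s))=False (r | s)=False r=False s=False G(!s)=True !s=True
s_4={r}: (G((r | s)) & G(!s))=True G((r | s))=True (r | s)=True r=True s=False G(!s)=True !s=True
s_5={q,r}: (G((r | s)) & G(!s))=True G((r | s))=True (r | s)=True r=True s=False G(!s)=True !s=True
s_6={p,q,r}: (G((r | s)) & G(!s))=True G((r | s))=True (r | s)=True r=True s=False G(!s)=True !s=True
s_7={p,r}: (G((r | s)) & G(!s))=True G((r | s))=True (r | s)=True r=True s=False G(!s)=True !s=True
Evaluating at position 6: result = True

Answer: true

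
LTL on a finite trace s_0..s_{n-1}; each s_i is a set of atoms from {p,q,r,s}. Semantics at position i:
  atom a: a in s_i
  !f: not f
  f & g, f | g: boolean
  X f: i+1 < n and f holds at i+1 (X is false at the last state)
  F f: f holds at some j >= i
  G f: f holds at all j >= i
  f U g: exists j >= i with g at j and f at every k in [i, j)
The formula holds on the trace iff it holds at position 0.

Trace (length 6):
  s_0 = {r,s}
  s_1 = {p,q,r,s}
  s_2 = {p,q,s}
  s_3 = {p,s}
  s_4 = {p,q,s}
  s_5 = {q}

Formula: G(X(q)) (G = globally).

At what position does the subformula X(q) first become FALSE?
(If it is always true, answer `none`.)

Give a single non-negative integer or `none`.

s_0={r,s}: X(q)=True q=False
s_1={p,q,r,s}: X(q)=True q=True
s_2={p,q,s}: X(q)=False q=True
s_3={p,s}: X(q)=True q=False
s_4={p,q,s}: X(q)=True q=True
s_5={q}: X(q)=False q=True
G(X(q)) holds globally = False
First violation at position 2.

Answer: 2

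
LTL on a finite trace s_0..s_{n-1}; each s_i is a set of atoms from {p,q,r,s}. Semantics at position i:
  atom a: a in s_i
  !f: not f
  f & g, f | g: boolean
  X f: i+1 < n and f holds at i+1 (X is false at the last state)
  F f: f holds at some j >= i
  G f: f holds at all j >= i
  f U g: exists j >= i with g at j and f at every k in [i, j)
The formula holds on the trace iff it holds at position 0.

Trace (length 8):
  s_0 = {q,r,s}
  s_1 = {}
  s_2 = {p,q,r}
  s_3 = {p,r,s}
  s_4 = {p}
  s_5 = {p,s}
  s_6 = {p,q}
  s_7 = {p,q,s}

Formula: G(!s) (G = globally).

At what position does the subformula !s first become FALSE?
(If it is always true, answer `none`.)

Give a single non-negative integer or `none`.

Answer: 0

Derivation:
s_0={q,r,s}: !s=False s=True
s_1={}: !s=True s=False
s_2={p,q,r}: !s=True s=False
s_3={p,r,s}: !s=False s=True
s_4={p}: !s=True s=False
s_5={p,s}: !s=False s=True
s_6={p,q}: !s=True s=False
s_7={p,q,s}: !s=False s=True
G(!s) holds globally = False
First violation at position 0.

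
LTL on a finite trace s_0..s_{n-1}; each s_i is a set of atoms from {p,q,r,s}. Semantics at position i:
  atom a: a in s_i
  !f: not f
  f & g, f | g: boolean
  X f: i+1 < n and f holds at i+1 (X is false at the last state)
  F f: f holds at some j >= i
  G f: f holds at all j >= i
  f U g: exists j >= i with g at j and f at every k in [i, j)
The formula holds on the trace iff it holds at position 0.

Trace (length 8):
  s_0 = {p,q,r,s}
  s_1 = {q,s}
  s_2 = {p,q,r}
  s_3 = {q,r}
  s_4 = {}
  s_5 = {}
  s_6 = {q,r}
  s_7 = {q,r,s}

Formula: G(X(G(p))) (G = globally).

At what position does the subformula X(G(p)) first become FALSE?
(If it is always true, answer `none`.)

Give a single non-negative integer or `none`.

Answer: 0

Derivation:
s_0={p,q,r,s}: X(G(p))=False G(p)=False p=True
s_1={q,s}: X(G(p))=False G(p)=False p=False
s_2={p,q,r}: X(G(p))=False G(p)=False p=True
s_3={q,r}: X(G(p))=False G(p)=False p=False
s_4={}: X(G(p))=False G(p)=False p=False
s_5={}: X(G(p))=False G(p)=False p=False
s_6={q,r}: X(G(p))=False G(p)=False p=False
s_7={q,r,s}: X(G(p))=False G(p)=False p=False
G(X(G(p))) holds globally = False
First violation at position 0.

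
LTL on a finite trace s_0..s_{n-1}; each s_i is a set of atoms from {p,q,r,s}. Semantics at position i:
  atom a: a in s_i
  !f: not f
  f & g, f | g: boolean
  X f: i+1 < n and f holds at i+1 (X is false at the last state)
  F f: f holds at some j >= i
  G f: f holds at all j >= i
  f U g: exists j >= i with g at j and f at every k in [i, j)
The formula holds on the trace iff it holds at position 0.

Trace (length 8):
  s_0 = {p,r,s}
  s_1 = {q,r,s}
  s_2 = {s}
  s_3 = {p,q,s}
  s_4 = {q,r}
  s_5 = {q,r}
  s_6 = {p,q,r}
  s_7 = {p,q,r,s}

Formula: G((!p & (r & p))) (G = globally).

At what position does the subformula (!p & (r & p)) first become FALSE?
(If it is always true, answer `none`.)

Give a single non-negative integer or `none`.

s_0={p,r,s}: (!p & (r & p))=False !p=False p=True (r & p)=True r=True
s_1={q,r,s}: (!p & (r & p))=False !p=True p=False (r & p)=False r=True
s_2={s}: (!p & (r & p))=False !p=True p=False (r & p)=False r=False
s_3={p,q,s}: (!p & (r & p))=False !p=False p=True (r & p)=False r=False
s_4={q,r}: (!p & (r & p))=False !p=True p=False (r & p)=False r=True
s_5={q,r}: (!p & (r & p))=False !p=True p=False (r & p)=False r=True
s_6={p,q,r}: (!p & (r & p))=False !p=False p=True (r & p)=True r=True
s_7={p,q,r,s}: (!p & (r & p))=False !p=False p=True (r & p)=True r=True
G((!p & (r & p))) holds globally = False
First violation at position 0.

Answer: 0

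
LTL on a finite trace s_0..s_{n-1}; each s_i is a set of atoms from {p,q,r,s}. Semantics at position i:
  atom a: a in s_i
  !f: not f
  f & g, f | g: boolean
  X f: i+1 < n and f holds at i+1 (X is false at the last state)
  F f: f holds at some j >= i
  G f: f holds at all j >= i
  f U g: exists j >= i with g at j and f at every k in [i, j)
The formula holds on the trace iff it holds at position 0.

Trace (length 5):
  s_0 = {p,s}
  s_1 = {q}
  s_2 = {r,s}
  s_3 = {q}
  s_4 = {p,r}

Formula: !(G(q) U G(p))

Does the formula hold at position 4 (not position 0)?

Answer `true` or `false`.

Answer: false

Derivation:
s_0={p,s}: !(G(q) U G(p))=True (G(q) U G(p))=False G(q)=False q=False G(p)=False p=True
s_1={q}: !(G(q) U G(p))=True (G(q) U G(p))=False G(q)=False q=True G(p)=False p=False
s_2={r,s}: !(G(q) U G(p))=True (G(q) U G(p))=False G(q)=False q=False G(p)=False p=False
s_3={q}: !(G(q) U G(p))=True (G(q) U G(p))=False G(q)=False q=True G(p)=False p=False
s_4={p,r}: !(G(q) U G(p))=False (G(q) U G(p))=True G(q)=False q=False G(p)=True p=True
Evaluating at position 4: result = False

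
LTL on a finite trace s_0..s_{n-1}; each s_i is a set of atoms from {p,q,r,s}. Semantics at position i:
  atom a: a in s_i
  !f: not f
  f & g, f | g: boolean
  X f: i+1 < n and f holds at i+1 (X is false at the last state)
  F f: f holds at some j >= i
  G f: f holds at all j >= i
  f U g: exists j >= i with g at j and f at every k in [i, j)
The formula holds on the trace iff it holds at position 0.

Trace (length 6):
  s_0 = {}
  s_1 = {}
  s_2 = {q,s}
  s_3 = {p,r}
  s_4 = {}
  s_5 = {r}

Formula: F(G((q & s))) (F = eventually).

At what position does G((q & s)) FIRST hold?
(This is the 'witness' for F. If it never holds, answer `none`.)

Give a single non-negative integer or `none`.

s_0={}: G((q & s))=False (q & s)=False q=False s=False
s_1={}: G((q & s))=False (q & s)=False q=False s=False
s_2={q,s}: G((q & s))=False (q & s)=True q=True s=True
s_3={p,r}: G((q & s))=False (q & s)=False q=False s=False
s_4={}: G((q & s))=False (q & s)=False q=False s=False
s_5={r}: G((q & s))=False (q & s)=False q=False s=False
F(G((q & s))) does not hold (no witness exists).

Answer: none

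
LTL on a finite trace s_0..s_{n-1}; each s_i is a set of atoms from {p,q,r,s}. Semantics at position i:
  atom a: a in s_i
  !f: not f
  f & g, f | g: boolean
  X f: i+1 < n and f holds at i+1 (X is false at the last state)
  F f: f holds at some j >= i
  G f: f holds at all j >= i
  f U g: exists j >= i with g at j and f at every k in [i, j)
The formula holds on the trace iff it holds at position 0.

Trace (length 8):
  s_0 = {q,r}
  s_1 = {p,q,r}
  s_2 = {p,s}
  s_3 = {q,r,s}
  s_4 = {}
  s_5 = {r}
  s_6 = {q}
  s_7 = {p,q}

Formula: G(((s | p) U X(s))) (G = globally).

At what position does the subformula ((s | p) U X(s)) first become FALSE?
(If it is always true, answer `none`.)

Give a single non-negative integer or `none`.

s_0={q,r}: ((s | p) U X(s))=False (s | p)=False s=False p=False X(s)=False
s_1={p,q,r}: ((s | p) U X(s))=True (s | p)=True s=False p=True X(s)=True
s_2={p,s}: ((s | p) U X(s))=True (s | p)=True s=True p=True X(s)=True
s_3={q,r,s}: ((s | p) U X(s))=False (s | p)=True s=True p=False X(s)=False
s_4={}: ((s | p) U X(s))=False (s | p)=False s=False p=False X(s)=False
s_5={r}: ((s | p) U X(s))=False (s | p)=False s=False p=False X(s)=False
s_6={q}: ((s | p) U X(s))=False (s | p)=False s=False p=False X(s)=False
s_7={p,q}: ((s | p) U X(s))=False (s | p)=True s=False p=True X(s)=False
G(((s | p) U X(s))) holds globally = False
First violation at position 0.

Answer: 0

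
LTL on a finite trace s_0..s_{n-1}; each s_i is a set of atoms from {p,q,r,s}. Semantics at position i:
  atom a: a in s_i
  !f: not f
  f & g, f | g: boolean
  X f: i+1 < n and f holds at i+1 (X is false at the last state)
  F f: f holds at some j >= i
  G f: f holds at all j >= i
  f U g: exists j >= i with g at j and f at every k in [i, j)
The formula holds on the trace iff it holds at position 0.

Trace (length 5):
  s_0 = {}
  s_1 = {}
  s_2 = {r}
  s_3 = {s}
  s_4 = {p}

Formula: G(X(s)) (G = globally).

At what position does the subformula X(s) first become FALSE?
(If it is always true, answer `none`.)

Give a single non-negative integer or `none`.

Answer: 0

Derivation:
s_0={}: X(s)=False s=False
s_1={}: X(s)=False s=False
s_2={r}: X(s)=True s=False
s_3={s}: X(s)=False s=True
s_4={p}: X(s)=False s=False
G(X(s)) holds globally = False
First violation at position 0.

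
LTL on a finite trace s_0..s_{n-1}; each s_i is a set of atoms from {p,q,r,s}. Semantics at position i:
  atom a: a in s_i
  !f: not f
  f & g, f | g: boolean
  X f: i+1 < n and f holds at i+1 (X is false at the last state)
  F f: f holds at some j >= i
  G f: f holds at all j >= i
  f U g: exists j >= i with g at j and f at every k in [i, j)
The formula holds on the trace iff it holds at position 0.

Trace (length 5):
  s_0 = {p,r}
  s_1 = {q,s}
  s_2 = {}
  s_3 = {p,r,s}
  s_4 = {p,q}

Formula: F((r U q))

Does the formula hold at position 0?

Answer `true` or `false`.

Answer: true

Derivation:
s_0={p,r}: F((r U q))=True (r U q)=True r=True q=False
s_1={q,s}: F((r U q))=True (r U q)=True r=False q=True
s_2={}: F((r U q))=True (r U q)=False r=False q=False
s_3={p,r,s}: F((r U q))=True (r U q)=True r=True q=False
s_4={p,q}: F((r U q))=True (r U q)=True r=False q=True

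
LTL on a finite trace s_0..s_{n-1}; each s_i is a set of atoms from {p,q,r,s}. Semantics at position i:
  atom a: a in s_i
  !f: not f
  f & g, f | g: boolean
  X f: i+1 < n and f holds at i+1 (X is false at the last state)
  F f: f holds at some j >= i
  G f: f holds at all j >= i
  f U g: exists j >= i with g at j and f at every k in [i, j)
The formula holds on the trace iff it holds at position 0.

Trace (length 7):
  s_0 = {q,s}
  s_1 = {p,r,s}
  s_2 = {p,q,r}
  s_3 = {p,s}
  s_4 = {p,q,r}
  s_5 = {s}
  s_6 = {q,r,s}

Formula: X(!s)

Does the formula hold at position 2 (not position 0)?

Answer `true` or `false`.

s_0={q,s}: X(!s)=False !s=False s=True
s_1={p,r,s}: X(!s)=True !s=False s=True
s_2={p,q,r}: X(!s)=False !s=True s=False
s_3={p,s}: X(!s)=True !s=False s=True
s_4={p,q,r}: X(!s)=False !s=True s=False
s_5={s}: X(!s)=False !s=False s=True
s_6={q,r,s}: X(!s)=False !s=False s=True
Evaluating at position 2: result = False

Answer: false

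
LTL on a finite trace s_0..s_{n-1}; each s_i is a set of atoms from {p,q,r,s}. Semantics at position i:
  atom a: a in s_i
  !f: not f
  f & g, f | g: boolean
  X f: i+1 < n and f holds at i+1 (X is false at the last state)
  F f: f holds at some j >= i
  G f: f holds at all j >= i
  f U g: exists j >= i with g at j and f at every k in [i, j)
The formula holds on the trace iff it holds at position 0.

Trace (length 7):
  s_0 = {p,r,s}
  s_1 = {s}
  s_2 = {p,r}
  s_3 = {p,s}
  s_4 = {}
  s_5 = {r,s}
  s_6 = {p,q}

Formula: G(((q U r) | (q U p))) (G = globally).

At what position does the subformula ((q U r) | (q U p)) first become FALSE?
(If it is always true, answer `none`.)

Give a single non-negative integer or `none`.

s_0={p,r,s}: ((q U r) | (q U p))=True (q U r)=True q=False r=True (q U p)=True p=True
s_1={s}: ((q U r) | (q U p))=False (q U r)=False q=False r=False (q U p)=False p=False
s_2={p,r}: ((q U r) | (q U p))=True (q U r)=True q=False r=True (q U p)=True p=True
s_3={p,s}: ((q U r) | (q U p))=True (q U r)=False q=False r=False (q U p)=True p=True
s_4={}: ((q U r) | (q U p))=False (q U r)=False q=False r=False (q U p)=False p=False
s_5={r,s}: ((q U r) | (q U p))=True (q U r)=True q=False r=True (q U p)=False p=False
s_6={p,q}: ((q U r) | (q U p))=True (q U r)=False q=True r=False (q U p)=True p=True
G(((q U r) | (q U p))) holds globally = False
First violation at position 1.

Answer: 1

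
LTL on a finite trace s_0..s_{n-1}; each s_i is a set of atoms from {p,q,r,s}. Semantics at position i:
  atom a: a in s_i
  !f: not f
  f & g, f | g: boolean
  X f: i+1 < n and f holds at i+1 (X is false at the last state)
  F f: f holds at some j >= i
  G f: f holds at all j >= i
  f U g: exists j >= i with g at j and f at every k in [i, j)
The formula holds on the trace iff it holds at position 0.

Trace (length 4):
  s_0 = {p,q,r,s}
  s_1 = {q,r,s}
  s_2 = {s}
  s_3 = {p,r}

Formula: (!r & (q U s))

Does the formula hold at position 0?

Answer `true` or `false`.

Answer: false

Derivation:
s_0={p,q,r,s}: (!r & (q U s))=False !r=False r=True (q U s)=True q=True s=True
s_1={q,r,s}: (!r & (q U s))=False !r=False r=True (q U s)=True q=True s=True
s_2={s}: (!r & (q U s))=True !r=True r=False (q U s)=True q=False s=True
s_3={p,r}: (!r & (q U s))=False !r=False r=True (q U s)=False q=False s=False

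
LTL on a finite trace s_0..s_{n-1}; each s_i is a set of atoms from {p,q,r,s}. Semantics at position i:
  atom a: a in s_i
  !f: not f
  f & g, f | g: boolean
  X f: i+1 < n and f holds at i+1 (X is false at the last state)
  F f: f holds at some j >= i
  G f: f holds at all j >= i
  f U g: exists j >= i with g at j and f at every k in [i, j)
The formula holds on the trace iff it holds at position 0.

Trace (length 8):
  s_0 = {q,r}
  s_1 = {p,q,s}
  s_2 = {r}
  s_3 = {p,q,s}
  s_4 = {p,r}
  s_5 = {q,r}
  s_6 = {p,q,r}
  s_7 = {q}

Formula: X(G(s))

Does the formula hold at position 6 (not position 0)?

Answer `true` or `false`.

Answer: false

Derivation:
s_0={q,r}: X(G(s))=False G(s)=False s=False
s_1={p,q,s}: X(G(s))=False G(s)=False s=True
s_2={r}: X(G(s))=False G(s)=False s=False
s_3={p,q,s}: X(G(s))=False G(s)=False s=True
s_4={p,r}: X(G(s))=False G(s)=False s=False
s_5={q,r}: X(G(s))=False G(s)=False s=False
s_6={p,q,r}: X(G(s))=False G(s)=False s=False
s_7={q}: X(G(s))=False G(s)=False s=False
Evaluating at position 6: result = False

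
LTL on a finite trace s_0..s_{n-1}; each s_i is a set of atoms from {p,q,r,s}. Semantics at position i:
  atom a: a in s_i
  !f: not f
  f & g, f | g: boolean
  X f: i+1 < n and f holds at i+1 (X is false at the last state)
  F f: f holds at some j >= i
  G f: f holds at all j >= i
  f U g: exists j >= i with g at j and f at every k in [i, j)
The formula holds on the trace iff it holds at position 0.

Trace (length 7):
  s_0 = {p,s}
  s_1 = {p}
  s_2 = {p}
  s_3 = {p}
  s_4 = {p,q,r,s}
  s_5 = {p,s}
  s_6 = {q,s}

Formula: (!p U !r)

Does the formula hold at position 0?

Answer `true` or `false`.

s_0={p,s}: (!p U !r)=True !p=False p=True !r=True r=False
s_1={p}: (!p U !r)=True !p=False p=True !r=True r=False
s_2={p}: (!p U !r)=True !p=False p=True !r=True r=False
s_3={p}: (!p U !r)=True !p=False p=True !r=True r=False
s_4={p,q,r,s}: (!p U !r)=False !p=False p=True !r=False r=True
s_5={p,s}: (!p U !r)=True !p=False p=True !r=True r=False
s_6={q,s}: (!p U !r)=True !p=True p=False !r=True r=False

Answer: true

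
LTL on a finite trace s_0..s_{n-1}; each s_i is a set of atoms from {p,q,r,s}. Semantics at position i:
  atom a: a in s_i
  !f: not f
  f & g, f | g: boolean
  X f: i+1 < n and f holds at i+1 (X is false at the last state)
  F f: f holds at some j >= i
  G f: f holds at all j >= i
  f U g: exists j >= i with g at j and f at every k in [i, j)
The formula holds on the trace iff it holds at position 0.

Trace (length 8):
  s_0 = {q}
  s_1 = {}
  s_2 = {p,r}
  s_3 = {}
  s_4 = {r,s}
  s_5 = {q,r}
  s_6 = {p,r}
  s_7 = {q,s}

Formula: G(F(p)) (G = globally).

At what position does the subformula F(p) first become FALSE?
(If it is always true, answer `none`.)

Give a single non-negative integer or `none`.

Answer: 7

Derivation:
s_0={q}: F(p)=True p=False
s_1={}: F(p)=True p=False
s_2={p,r}: F(p)=True p=True
s_3={}: F(p)=True p=False
s_4={r,s}: F(p)=True p=False
s_5={q,r}: F(p)=True p=False
s_6={p,r}: F(p)=True p=True
s_7={q,s}: F(p)=False p=False
G(F(p)) holds globally = False
First violation at position 7.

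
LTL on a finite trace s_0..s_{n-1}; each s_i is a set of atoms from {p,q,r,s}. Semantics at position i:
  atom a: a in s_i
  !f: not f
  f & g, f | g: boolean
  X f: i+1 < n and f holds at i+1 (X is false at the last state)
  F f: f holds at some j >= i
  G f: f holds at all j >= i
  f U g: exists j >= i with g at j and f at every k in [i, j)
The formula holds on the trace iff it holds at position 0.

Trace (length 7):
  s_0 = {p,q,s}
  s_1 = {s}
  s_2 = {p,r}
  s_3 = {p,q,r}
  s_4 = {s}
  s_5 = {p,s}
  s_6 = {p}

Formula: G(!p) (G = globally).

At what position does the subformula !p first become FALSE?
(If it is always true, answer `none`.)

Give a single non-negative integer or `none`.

s_0={p,q,s}: !p=False p=True
s_1={s}: !p=True p=False
s_2={p,r}: !p=False p=True
s_3={p,q,r}: !p=False p=True
s_4={s}: !p=True p=False
s_5={p,s}: !p=False p=True
s_6={p}: !p=False p=True
G(!p) holds globally = False
First violation at position 0.

Answer: 0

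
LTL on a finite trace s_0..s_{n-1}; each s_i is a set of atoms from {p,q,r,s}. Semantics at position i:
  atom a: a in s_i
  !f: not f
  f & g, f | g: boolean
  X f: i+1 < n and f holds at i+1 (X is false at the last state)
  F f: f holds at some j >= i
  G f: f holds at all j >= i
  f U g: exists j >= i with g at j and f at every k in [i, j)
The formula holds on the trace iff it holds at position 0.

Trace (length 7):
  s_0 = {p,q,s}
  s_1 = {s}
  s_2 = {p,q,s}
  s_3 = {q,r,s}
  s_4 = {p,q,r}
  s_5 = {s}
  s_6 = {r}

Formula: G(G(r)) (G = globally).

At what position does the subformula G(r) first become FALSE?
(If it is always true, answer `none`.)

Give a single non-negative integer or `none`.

Answer: 0

Derivation:
s_0={p,q,s}: G(r)=False r=False
s_1={s}: G(r)=False r=False
s_2={p,q,s}: G(r)=False r=False
s_3={q,r,s}: G(r)=False r=True
s_4={p,q,r}: G(r)=False r=True
s_5={s}: G(r)=False r=False
s_6={r}: G(r)=True r=True
G(G(r)) holds globally = False
First violation at position 0.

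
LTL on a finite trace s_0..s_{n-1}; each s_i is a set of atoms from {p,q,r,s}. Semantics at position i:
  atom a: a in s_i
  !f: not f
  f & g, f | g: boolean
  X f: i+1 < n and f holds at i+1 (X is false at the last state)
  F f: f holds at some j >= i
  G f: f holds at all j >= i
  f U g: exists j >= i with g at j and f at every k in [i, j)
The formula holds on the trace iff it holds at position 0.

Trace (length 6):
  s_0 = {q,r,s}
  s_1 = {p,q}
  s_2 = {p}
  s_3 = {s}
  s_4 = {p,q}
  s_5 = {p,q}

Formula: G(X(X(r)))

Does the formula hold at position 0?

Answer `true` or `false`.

s_0={q,r,s}: G(X(X(r)))=False X(X(r))=False X(r)=False r=True
s_1={p,q}: G(X(X(r)))=False X(X(r))=False X(r)=False r=False
s_2={p}: G(X(X(r)))=False X(X(r))=False X(r)=False r=False
s_3={s}: G(X(X(r)))=False X(X(r))=False X(r)=False r=False
s_4={p,q}: G(X(X(r)))=False X(X(r))=False X(r)=False r=False
s_5={p,q}: G(X(X(r)))=False X(X(r))=False X(r)=False r=False

Answer: false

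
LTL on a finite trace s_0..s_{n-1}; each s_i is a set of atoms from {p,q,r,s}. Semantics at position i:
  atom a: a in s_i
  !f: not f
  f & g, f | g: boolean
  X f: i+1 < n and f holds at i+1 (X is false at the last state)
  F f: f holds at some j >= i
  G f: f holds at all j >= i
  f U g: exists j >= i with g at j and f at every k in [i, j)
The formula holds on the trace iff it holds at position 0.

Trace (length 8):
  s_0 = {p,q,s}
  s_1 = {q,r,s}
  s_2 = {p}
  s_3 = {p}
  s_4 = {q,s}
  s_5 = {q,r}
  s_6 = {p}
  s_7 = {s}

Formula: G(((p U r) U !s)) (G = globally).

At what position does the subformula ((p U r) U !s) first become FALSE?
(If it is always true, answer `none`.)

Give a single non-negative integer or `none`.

Answer: 4

Derivation:
s_0={p,q,s}: ((p U r) U !s)=True (p U r)=True p=True r=False !s=False s=True
s_1={q,r,s}: ((p U r) U !s)=True (p U r)=True p=False r=True !s=False s=True
s_2={p}: ((p U r) U !s)=True (p U r)=False p=True r=False !s=True s=False
s_3={p}: ((p U r) U !s)=True (p U r)=False p=True r=False !s=True s=False
s_4={q,s}: ((p U r) U !s)=False (p U r)=False p=False r=False !s=False s=True
s_5={q,r}: ((p U r) U !s)=True (p U r)=True p=False r=True !s=True s=False
s_6={p}: ((p U r) U !s)=True (p U r)=False p=True r=False !s=True s=False
s_7={s}: ((p U r) U !s)=False (p U r)=False p=False r=False !s=False s=True
G(((p U r) U !s)) holds globally = False
First violation at position 4.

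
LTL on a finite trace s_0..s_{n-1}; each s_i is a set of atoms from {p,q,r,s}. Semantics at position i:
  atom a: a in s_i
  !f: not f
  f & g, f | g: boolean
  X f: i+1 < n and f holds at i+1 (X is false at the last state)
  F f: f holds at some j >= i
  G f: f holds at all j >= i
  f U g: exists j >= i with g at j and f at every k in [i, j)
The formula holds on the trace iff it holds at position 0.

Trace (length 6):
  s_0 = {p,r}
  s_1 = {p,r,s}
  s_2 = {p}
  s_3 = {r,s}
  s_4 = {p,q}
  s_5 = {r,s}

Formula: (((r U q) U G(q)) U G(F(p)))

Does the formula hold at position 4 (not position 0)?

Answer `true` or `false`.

s_0={p,r}: (((r U q) U G(q)) U G(F(p)))=False ((r U q) U G(q))=False (r U q)=False r=True q=False G(q)=False G(F(p))=False F(p)=True p=True
s_1={p,r,s}: (((r U q) U G(q)) U G(F(p)))=False ((r U q) U G(q))=False (r U q)=False r=True q=False G(q)=False G(F(p))=False F(p)=True p=True
s_2={p}: (((r U q) U G(q)) U G(F(p)))=False ((r U q) U G(q))=False (r U q)=False r=False q=False G(q)=False G(F(p))=False F(p)=True p=True
s_3={r,s}: (((r U q) U G(q)) U G(F(p)))=False ((r U q) U G(q))=False (r U q)=True r=True q=False G(q)=False G(F(p))=False F(p)=True p=False
s_4={p,q}: (((r U q) U G(q)) U G(F(p)))=False ((r U q) U G(q))=False (r U q)=True r=False q=True G(q)=False G(F(p))=False F(p)=True p=True
s_5={r,s}: (((r U q) U G(q)) U G(F(p)))=False ((r U q) U G(q))=False (r U q)=False r=True q=False G(q)=False G(F(p))=False F(p)=False p=False
Evaluating at position 4: result = False

Answer: false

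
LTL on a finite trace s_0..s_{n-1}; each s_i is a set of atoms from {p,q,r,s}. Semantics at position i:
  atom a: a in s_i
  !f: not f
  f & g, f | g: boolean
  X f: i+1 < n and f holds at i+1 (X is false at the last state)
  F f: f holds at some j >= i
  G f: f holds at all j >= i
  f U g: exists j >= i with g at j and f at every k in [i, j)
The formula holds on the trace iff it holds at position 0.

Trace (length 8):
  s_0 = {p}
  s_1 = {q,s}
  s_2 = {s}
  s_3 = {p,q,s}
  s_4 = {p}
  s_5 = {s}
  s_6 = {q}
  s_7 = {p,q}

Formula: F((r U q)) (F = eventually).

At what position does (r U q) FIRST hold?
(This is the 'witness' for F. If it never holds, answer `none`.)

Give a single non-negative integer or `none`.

Answer: 1

Derivation:
s_0={p}: (r U q)=False r=False q=False
s_1={q,s}: (r U q)=True r=False q=True
s_2={s}: (r U q)=False r=False q=False
s_3={p,q,s}: (r U q)=True r=False q=True
s_4={p}: (r U q)=False r=False q=False
s_5={s}: (r U q)=False r=False q=False
s_6={q}: (r U q)=True r=False q=True
s_7={p,q}: (r U q)=True r=False q=True
F((r U q)) holds; first witness at position 1.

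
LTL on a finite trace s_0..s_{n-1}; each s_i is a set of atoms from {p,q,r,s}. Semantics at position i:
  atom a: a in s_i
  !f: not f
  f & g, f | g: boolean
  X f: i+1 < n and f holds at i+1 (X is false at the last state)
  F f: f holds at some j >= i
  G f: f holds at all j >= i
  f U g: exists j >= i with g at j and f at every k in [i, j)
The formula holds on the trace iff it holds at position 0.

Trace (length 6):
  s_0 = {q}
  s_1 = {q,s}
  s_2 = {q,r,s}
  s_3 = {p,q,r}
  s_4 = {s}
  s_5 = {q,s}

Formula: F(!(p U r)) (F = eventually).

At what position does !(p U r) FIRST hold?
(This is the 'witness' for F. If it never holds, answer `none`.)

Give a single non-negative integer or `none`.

Answer: 0

Derivation:
s_0={q}: !(p U r)=True (p U r)=False p=False r=False
s_1={q,s}: !(p U r)=True (p U r)=False p=False r=False
s_2={q,r,s}: !(p U r)=False (p U r)=True p=False r=True
s_3={p,q,r}: !(p U r)=False (p U r)=True p=True r=True
s_4={s}: !(p U r)=True (p U r)=False p=False r=False
s_5={q,s}: !(p U r)=True (p U r)=False p=False r=False
F(!(p U r)) holds; first witness at position 0.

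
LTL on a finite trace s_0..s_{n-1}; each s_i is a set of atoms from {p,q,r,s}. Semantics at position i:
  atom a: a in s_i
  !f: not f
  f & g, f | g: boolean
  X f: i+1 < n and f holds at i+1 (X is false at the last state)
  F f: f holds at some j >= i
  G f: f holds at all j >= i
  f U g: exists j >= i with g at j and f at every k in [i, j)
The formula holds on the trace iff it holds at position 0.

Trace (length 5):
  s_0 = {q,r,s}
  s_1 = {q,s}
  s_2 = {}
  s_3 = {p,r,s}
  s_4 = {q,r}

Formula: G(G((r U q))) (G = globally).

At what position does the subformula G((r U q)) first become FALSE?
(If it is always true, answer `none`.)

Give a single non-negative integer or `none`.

Answer: 0

Derivation:
s_0={q,r,s}: G((r U q))=False (r U q)=True r=True q=True
s_1={q,s}: G((r U q))=False (r U q)=True r=False q=True
s_2={}: G((r U q))=False (r U q)=False r=False q=False
s_3={p,r,s}: G((r U q))=True (r U q)=True r=True q=False
s_4={q,r}: G((r U q))=True (r U q)=True r=True q=True
G(G((r U q))) holds globally = False
First violation at position 0.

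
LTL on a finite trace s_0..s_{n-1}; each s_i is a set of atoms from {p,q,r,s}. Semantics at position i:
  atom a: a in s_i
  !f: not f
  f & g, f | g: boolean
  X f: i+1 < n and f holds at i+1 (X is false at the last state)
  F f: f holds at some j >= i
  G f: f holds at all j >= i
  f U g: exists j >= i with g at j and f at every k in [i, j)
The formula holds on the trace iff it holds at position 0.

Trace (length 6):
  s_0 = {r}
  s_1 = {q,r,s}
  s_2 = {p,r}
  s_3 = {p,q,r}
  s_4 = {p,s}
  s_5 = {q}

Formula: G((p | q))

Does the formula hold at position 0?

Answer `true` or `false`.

Answer: false

Derivation:
s_0={r}: G((p | q))=False (p | q)=False p=False q=False
s_1={q,r,s}: G((p | q))=True (p | q)=True p=False q=True
s_2={p,r}: G((p | q))=True (p | q)=True p=True q=False
s_3={p,q,r}: G((p | q))=True (p | q)=True p=True q=True
s_4={p,s}: G((p | q))=True (p | q)=True p=True q=False
s_5={q}: G((p | q))=True (p | q)=True p=False q=True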